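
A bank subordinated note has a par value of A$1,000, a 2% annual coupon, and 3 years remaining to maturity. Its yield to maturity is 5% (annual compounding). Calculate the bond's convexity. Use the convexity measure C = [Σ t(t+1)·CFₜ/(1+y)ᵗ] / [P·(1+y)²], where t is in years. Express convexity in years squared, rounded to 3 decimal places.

10.589

With y = 0.05:
  t   CF        PV=CF/(1+0.05)^t    t·PV        t(t+1)·PV
  1        20.00        19.0476        19.0476          38.0952
  2        20.00        18.1406        36.2812         108.8435
  3     1,020.00       881.1144     2,643.3431      10,573.3722
  Σ                    918.3026     2,698.6718      10,720.3110
P = 918.3026.
Convexity = Σ t(t+1)·PV / [P·(1+y)²] = 10,720.3110 / (918.3026 × 1.102500) = 10.58871.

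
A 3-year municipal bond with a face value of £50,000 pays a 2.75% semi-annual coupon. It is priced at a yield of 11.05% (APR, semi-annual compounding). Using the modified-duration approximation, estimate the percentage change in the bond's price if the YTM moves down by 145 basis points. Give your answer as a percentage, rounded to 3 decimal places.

+3.964%

Periodic yield y = 0.05525. Modified duration first:
  t   CF        PV=CF/(1+0.05525)^t    t·PV
  1       687.50       651.5044       651.5044
  2       687.50       617.3934     1,234.7868
  3       687.50       585.0684     1,755.2051
  4       687.50       554.4358     2,217.7432
  5       687.50       525.4071     2,627.0353
  6    50,687.50    36,708.6748   220,252.0488
  Σ                 39,642.4838   228,738.3235
P = 39,642.4838; D_Mac = 5.77003 half-year periods = 2.88502 yrs; D_mod = 2.88502/(1+0.05525) = 2.73396 yrs.
ΔP/P ≈ -D_mod · Δy = -2.73396 × (-0.0145) = +0.039642 = +3.9642%.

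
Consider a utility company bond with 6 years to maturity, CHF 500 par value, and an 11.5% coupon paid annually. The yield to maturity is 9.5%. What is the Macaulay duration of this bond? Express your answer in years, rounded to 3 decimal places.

Periodic yield y = 0.095. Discount each cash flow and weight by its year:
  t   CF        PV=CF/(1+0.095)^t    t·PV
  1        57.50        52.5114        52.5114
  2        57.50        47.9556        95.9113
  3        57.50        43.7951       131.3853
  4        57.50        39.9955       159.9821
  5        57.50        36.5256       182.6280
  6       557.50       323.4150     1,940.4900
  Σ                    544.1983     2,562.9080
Price P = Σ PV = 544.1983.
Macaulay duration = Σ(t·PV) / P = 2,562.9080 / 544.1983 = 4.70951 years.

4.710 years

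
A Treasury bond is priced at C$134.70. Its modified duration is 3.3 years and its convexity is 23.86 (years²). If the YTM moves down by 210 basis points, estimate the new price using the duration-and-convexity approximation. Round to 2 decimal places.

Duration effect: -D_mod·Δy = -3.3 × (-0.021) = +0.069300
Convexity effect: ½·C·(Δy)² = 0.5 × 23.86 × (-0.021)² = +0.00526113
ΔP/P ≈ +0.069300 + 0.00526113 = +0.07456113
New price ≈ 134.70 × (1 + 0.07456113) = 144.743384211.

C$144.74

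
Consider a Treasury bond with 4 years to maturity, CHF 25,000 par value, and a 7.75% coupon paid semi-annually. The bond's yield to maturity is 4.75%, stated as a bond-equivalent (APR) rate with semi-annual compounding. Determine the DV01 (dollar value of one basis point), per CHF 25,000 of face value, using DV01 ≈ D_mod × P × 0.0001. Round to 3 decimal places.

Periodic yield y = 0.02375.
  t   CF        PV=CF/(1+0.02375)^t    t·PV
  1       968.75       946.2759       946.2759
  2       968.75       924.3233     1,848.6465
  3       968.75       902.8799     2,708.6396
  4       968.75       881.9339     3,527.7358
  5       968.75       861.4739     4,307.3697
  6       968.75       841.4886     5,048.9315
  7       968.75       821.9669     5,753.7681
  8    25,968.75    21,522.8474   172,182.7795
  Σ                 27,703.1899   196,324.1466
P = 27,703.1899; D_Mac = 7.08670 half-year periods = 3.54335 yrs; D_mod = 3.46115 yrs.
DV01 ≈ 3.46115 × 27,703.1899 × 0.0001 = 9.588481.

CHF 9.588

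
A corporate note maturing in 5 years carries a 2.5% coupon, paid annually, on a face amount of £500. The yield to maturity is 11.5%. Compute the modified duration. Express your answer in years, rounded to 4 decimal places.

Periodic yield y = 0.115. First find Macaulay duration:
  t   CF        PV=CF/(1+0.115)^t    t·PV
  1        12.50        11.2108        11.2108
  2        12.50        10.0545        20.1090
  3        12.50         9.0175        27.0525
  4        12.50         8.0874        32.3497
  5       512.50       297.3853     1,486.9266
  Σ                    335.7555     1,577.6485
P = 335.7555; Macaulay duration = 1,577.6485 / 335.7555 = 4.69880 years.
Modified duration = D_Mac / (1 + y) = 4.69880 / 1.115 = 4.21417 years.

4.2142 years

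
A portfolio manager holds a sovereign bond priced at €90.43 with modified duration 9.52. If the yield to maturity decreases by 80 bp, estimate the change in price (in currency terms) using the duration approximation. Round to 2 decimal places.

Duration approximation: ΔP/P ≈ -D_mod · Δy = -9.52 × (-0.008) = +0.076160.
ΔP ≈ 90.43 × (+0.076160) = +6.8871488.

+€6.89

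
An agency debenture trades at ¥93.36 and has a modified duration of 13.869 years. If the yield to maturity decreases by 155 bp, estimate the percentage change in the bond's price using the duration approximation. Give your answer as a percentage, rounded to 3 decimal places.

+21.497%

Duration approximation: ΔP/P ≈ -D_mod · Δy = -13.869 × (-0.0155) = +0.2149695.
As a percentage: +21.49695%.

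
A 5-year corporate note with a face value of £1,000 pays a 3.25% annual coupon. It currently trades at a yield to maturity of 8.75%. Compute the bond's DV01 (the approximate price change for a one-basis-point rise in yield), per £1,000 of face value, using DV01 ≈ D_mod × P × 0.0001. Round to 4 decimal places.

£0.3354

Periodic yield y = 0.0875.
  t   CF        PV=CF/(1+0.0875)^t    t·PV
  1        32.50        29.8851        29.8851
  2        32.50        27.4805        54.9610
  3        32.50        25.2694        75.8083
  4        32.50        23.2363        92.9451
  5     1,032.50       678.8030     3,394.0148
  Σ                    784.6742     3,647.6143
P = 784.6742; D_Mac = 4.64857 yrs; D_mod = 4.27455 yrs.
DV01 ≈ 4.27455 × 784.6742 × 0.0001 = 0.335413.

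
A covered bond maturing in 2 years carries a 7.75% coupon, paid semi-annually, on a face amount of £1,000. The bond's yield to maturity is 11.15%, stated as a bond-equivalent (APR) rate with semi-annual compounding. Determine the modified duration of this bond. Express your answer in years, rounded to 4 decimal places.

Periodic yield y = 0.05575. First find Macaulay duration:
  t   CF        PV=CF/(1+0.05575)^t    t·PV
  1        38.75        36.7038        36.7038
  2        38.75        34.7656        69.5312
  3        38.75        32.9298        98.7893
  4     1,038.75       836.1163     3,344.4651
  Σ                    940.5154     3,549.4893
P = 940.5154; Macaulay duration = 3,549.4893 / 940.5154 = 3.77398 half-year periods = 1.88699 years.
Modified duration = D_Mac / (1 + y) = 1.88699 / 1.05575 = 1.78735 years.

1.7873 years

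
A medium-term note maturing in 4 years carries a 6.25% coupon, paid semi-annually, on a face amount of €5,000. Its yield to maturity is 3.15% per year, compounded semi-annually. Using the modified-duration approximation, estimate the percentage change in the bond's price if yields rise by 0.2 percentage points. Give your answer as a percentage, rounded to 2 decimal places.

-0.71%

Periodic yield y = 0.01575. Modified duration first:
  t   CF        PV=CF/(1+0.01575)^t    t·PV
  1       156.25       153.8272       153.8272
  2       156.25       151.4420       302.8840
  3       156.25       149.0938       447.2813
  4       156.25       146.7820       587.1279
  5       156.25       144.5060       722.5300
  6       156.25       142.2653       853.5919
  7       156.25       140.0594       980.4157
  8     5,156.25     4,550.2925    36,402.3403
  Σ                  5,578.2682    40,449.9983
P = 5,578.2682; D_Mac = 7.25135 half-year periods = 3.62568 yrs; D_mod = 3.62568/(1+0.01575) = 3.56946 yrs.
ΔP/P ≈ -D_mod · Δy = -3.56946 × (+0.002) = -0.007139 = -0.7139%.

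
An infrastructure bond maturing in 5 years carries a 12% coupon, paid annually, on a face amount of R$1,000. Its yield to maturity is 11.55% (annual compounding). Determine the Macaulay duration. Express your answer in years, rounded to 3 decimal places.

4.046 years

Periodic yield y = 0.1155. Discount each cash flow and weight by its year:
  t   CF        PV=CF/(1+0.1155)^t    t·PV
  1       120.00       107.5751       107.5751
  2       120.00        96.4366       192.8733
  3       120.00        86.4515       259.3545
  4       120.00        77.5002       310.0009
  5     1,120.00       648.4405     3,242.2026
  Σ                  1,016.4040     4,112.0064
Price P = Σ PV = 1,016.4040.
Macaulay duration = Σ(t·PV) / P = 4,112.0064 / 1,016.4040 = 4.04564 years.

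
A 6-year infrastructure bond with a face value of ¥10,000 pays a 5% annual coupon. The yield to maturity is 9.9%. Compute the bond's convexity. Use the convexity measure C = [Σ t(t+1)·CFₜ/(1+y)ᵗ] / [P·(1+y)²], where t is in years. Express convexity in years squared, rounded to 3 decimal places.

With y = 0.099:
  t   CF        PV=CF/(1+0.099)^t    t·PV        t(t+1)·PV
  1       500.00       454.9591       454.9591         909.9181
  2       500.00       413.9755       827.9510       2,483.8529
  3       500.00       376.6838     1,130.0514       4,520.2054
  4       500.00       342.7514     1,371.0056       6,855.0280
  5       500.00       311.8757     1,559.3785       9,356.2711
  6    10,500.00     5,959.4083    35,756.4501     250,295.1504
  Σ                  7,859.6538    41,099.7955     274,420.4258
P = 7,859.6538.
Convexity = Σ t(t+1)·PV / [P·(1+y)²] = 274,420.4258 / (7,859.6538 × 1.207801) = 28.90797.

28.908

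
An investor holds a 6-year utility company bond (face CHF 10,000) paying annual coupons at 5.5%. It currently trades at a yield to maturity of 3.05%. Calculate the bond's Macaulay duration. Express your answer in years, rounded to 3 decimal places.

Periodic yield y = 0.0305. Discount each cash flow and weight by its year:
  t   CF        PV=CF/(1+0.0305)^t    t·PV
  1       550.00       533.7215       533.7215
  2       550.00       517.9248     1,035.8496
  3       550.00       502.5956     1,507.7869
  4       550.00       487.7202     1,950.8806
  5       550.00       473.2850     2,366.4248
  6    10,550.00     8,809.7682    52,858.6094
  Σ                 11,325.0153    60,253.2728
Price P = Σ PV = 11,325.0153.
Macaulay duration = Σ(t·PV) / P = 60,253.2728 / 11,325.0153 = 5.32037 years.

5.320 years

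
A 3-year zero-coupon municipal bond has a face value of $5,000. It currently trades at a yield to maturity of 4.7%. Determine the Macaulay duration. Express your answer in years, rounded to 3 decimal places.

A zero-coupon bond has a single cash flow at maturity, so its Macaulay duration equals its maturity: 3 years.

3.000 years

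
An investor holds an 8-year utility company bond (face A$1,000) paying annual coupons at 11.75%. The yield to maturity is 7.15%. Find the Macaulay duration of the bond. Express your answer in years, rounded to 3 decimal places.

Periodic yield y = 0.0715. Discount each cash flow and weight by its year:
  t   CF        PV=CF/(1+0.0715)^t    t·PV
  1       117.50       109.6594       109.6594
  2       117.50       102.3419       204.6838
  3       117.50        95.5127       286.5382
  4       117.50        89.1393       356.5572
  5       117.50        83.1911       415.9556
  6       117.50        77.6399       465.8392
  7       117.50        72.4591       507.2134
  8     1,117.50       643.1468     5,145.1746
  Σ                  1,273.0902     7,491.6214
Price P = Σ PV = 1,273.0902.
Macaulay duration = Σ(t·PV) / P = 7,491.6214 / 1,273.0902 = 5.88460 years.

5.885 years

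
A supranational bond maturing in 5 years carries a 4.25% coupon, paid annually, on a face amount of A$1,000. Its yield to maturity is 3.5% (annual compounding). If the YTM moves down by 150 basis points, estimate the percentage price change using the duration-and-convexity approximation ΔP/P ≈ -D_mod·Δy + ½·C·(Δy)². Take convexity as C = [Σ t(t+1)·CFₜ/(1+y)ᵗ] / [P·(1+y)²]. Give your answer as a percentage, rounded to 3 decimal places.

+6.973%

With y = 0.035:
  t   CF        PV=CF/(1+0.035)^t    t·PV        t(t+1)·PV
  1        42.50        41.0628        41.0628          82.1256
  2        42.50        39.6742        79.3484         238.0452
  3        42.50        38.3326       114.9977         459.9908
  4        42.50        37.0363       148.1452         740.7259
  5     1,042.50       877.7570     4,388.7851      26,332.7108
  Σ                  1,033.8629     4,772.3392      27,853.5983
P = 1,033.8629; D_Mac = 4.61603 yrs; D_mod = 4.45993 yrs; C = 25.14998.
Duration effect: -4.45993 × (-0.015) = +0.066899
Convexity effect: 0.5 × 25.14998 × (-0.015)² = +0.0028294
ΔP/P ≈ +0.066899 + 0.0028294 = +0.069728 = +6.9728%.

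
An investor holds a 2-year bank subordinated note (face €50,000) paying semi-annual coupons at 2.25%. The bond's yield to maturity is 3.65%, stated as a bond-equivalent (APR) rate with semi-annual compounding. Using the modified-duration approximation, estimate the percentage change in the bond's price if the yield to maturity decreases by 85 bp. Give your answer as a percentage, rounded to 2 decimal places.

+1.64%

Periodic yield y = 0.01825. Modified duration first:
  t   CF        PV=CF/(1+0.01825)^t    t·PV
  1       562.50       552.4184       552.4184
  2       562.50       542.5174     1,085.0348
  3       562.50       532.7939     1,598.3818
  4    50,562.50    47,033.8862   188,135.5447
  Σ                 48,661.6159   191,371.3798
P = 48,661.6159; D_Mac = 3.93270 half-year periods = 1.96635 yrs; D_mod = 1.96635/(1+0.01825) = 1.93111 yrs.
ΔP/P ≈ -D_mod · Δy = -1.93111 × (-0.0085) = +0.016414 = +1.6414%.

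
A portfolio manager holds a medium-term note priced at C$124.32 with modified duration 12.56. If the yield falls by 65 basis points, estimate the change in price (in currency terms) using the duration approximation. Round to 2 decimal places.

Duration approximation: ΔP/P ≈ -D_mod · Δy = -12.56 × (-0.0065) = +0.081640.
ΔP ≈ 124.32 × (+0.081640) = +10.1494848.

+C$10.15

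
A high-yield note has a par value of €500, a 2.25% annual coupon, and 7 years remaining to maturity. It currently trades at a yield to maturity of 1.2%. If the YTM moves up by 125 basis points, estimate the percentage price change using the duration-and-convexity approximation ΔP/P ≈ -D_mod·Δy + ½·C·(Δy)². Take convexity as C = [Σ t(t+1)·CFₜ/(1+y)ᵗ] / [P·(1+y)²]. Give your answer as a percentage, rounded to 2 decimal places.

With y = 0.012:
  t   CF        PV=CF/(1+0.012)^t    t·PV        t(t+1)·PV
  1        11.25        11.1166        11.1166          22.2332
  2        11.25        10.9848        21.9696          65.9087
  3        11.25        10.8545        32.5636         130.2543
  4        11.25        10.7258        42.9033         214.5164
  5        11.25        10.5986        52.9932         317.9591
  6        11.25        10.4730        62.8378         439.8643
  7       511.25       470.2943     3,292.0602      26,336.4819
  Σ                    535.0476     3,516.4442      27,527.2179
P = 535.0476; D_Mac = 6.57221 yrs; D_mod = 6.49428 yrs; C = 50.23528.
Duration effect: -6.49428 × (+0.0125) = -0.081178
Convexity effect: 0.5 × 50.23528 × (0.0125)² = +0.0039246
ΔP/P ≈ -0.081178 + 0.0039246 = -0.077254 = -7.7254%.

-7.73%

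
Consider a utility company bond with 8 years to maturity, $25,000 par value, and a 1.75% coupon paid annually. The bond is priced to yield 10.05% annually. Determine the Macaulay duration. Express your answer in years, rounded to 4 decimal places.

Periodic yield y = 0.1005. Discount each cash flow and weight by its year:
  t   CF        PV=CF/(1+0.1005)^t    t·PV
  1       437.50       397.5466       397.5466
  2       437.50       361.2418       722.4835
  3       437.50       328.2524       984.7572
  4       437.50       298.2757     1,193.1028
  5       437.50       271.0365     1,355.1826
  6       437.50       246.2849     1,477.7094
  7       437.50       223.7936     1,566.5554
  8    25,437.50    11,823.7177    94,589.7415
  Σ                 13,950.1492   102,287.0790
Price P = Σ PV = 13,950.1492.
Macaulay duration = Σ(t·PV) / P = 102,287.0790 / 13,950.1492 = 7.33233 years.

7.3323 years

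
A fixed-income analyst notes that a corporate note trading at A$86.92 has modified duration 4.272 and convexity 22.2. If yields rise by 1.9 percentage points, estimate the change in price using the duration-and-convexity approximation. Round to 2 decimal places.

Duration effect: -D_mod·Δy = -4.272 × (+0.019) = -0.081168
Convexity effect: ½·C·(Δy)² = 0.5 × 22.2 × (0.019)² = +0.0040071
ΔP/P ≈ -0.081168 + 0.0040071 = -0.0771609
ΔP ≈ 86.92 × (-0.0771609) = -6.706825428.

-A$6.71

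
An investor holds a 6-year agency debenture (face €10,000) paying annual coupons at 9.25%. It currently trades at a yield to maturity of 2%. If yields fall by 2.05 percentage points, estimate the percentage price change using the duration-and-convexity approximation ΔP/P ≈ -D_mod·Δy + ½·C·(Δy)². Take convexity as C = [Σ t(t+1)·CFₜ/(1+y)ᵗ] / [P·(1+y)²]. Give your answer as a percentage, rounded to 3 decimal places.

+10.836%

With y = 0.02:
  t   CF        PV=CF/(1+0.02)^t    t·PV        t(t+1)·PV
  1       925.00       906.8627       906.8627       1,813.7255
  2       925.00       889.0811     1,778.1622       5,334.4867
  3       925.00       871.6482     2,614.9445      10,459.7779
  4       925.00       854.5570     3,418.2281      17,091.1404
  5       925.00       837.8010     4,189.0050      25,134.0300
  6    10,925.00     9,701.0874    58,206.5241     407,445.6687
  Σ                 14,061.0374    71,113.7266     467,278.8292
P = 14,061.0374; D_Mac = 5.05750 yrs; D_mod = 4.95834 yrs; C = 31.94173.
Duration effect: -4.95834 × (-0.0205) = +0.101646
Convexity effect: 0.5 × 31.94173 × (-0.0205)² = +0.0067118
ΔP/P ≈ +0.101646 + 0.0067118 = +0.108358 = +10.8358%.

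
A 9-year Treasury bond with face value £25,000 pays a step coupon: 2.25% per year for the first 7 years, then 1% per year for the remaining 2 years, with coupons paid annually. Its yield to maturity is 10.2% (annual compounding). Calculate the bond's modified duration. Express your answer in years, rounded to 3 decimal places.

7.165 years

Periodic yield y = 0.102. First find Macaulay duration:
  t   CF        PV=CF/(1+0.102)^t    t·PV
  1       562.50       510.4356       510.4356
  2       562.50       463.1902       926.3803
  3       562.50       420.3178     1,260.9533
  4       562.50       381.4136     1,525.6543
  5       562.50       346.1103     1,730.5516
  6       562.50       314.0747     1,884.4482
  7       562.50       285.0043     1,995.0299
  8       250.00       114.9443       919.5540
  9    25,250.00    10,534.8179    94,813.3608
  Σ                 13,370.3085   105,566.3681
P = 13,370.3085; Macaulay duration = 105,566.3681 / 13,370.3085 = 7.89558 years.
Modified duration = D_Mac / (1 + y) = 7.89558 / 1.102 = 7.16478 years.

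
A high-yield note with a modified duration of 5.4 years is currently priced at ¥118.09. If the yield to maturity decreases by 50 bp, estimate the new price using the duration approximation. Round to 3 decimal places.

¥121.278

Duration approximation: ΔP/P ≈ -D_mod · Δy = -5.4 × (-0.005) = +0.027000.
New price ≈ 118.09 × (1 + 0.027000) = 121.27843.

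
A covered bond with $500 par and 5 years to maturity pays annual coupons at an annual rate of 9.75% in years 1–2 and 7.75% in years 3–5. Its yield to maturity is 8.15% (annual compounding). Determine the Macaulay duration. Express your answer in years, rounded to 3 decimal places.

Periodic yield y = 0.0815. Discount each cash flow and weight by its year:
  t   CF        PV=CF/(1+0.0815)^t    t·PV
  1        48.75        45.0763        45.0763
  2        48.75        41.6794        83.3588
  3        38.75        30.6332        91.8996
  4        38.75        28.3247       113.2989
  5       538.75       364.1285     1,820.6425
  Σ                    509.8421     2,154.2760
Price P = Σ PV = 509.8421.
Macaulay duration = Σ(t·PV) / P = 2,154.2760 / 509.8421 = 4.22538 years.

4.225 years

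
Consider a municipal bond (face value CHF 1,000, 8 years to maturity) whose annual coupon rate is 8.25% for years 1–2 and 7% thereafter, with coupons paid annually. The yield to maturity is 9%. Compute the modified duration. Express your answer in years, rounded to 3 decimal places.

5.655 years

Periodic yield y = 0.09. First find Macaulay duration:
  t   CF        PV=CF/(1+0.09)^t    t·PV
  1        82.50        75.6881        75.6881
  2        82.50        69.4386       138.8772
  3        70.00        54.0528       162.1585
  4        70.00        49.5898       198.3591
  5        70.00        45.4952       227.4760
  6        70.00        41.7387       250.4323
  7        70.00        38.2924       268.0468
  8     1,070.00       536.9969     4,295.9754
  Σ                    911.2925     5,617.0133
P = 911.2925; Macaulay duration = 5,617.0133 / 911.2925 = 6.16379 years.
Modified duration = D_Mac / (1 + y) = 6.16379 / 1.09 = 5.65485 years.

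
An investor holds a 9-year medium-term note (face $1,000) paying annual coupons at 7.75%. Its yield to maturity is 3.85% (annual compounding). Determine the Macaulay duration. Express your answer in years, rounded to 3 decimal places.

Periodic yield y = 0.0385. Discount each cash flow and weight by its year:
  t   CF        PV=CF/(1+0.0385)^t    t·PV
  1        77.50        74.6269        74.6269
  2        77.50        71.8602       143.7205
  3        77.50        69.1962       207.5886
  4        77.50        66.6309       266.5236
  5        77.50        64.1607       320.8036
  6        77.50        61.7821       370.6926
  7        77.50        59.4917       416.4417
  8        77.50        57.2862       458.2893
  9     1,077.50       766.9354     6,902.4184
  Σ                  1,291.9702     9,161.1051
Price P = Σ PV = 1,291.9702.
Macaulay duration = Σ(t·PV) / P = 9,161.1051 / 1,291.9702 = 7.09080 years.

7.091 years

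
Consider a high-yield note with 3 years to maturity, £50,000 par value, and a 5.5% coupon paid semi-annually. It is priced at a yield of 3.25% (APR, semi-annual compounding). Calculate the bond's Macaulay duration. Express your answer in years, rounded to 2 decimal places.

2.81 years

Periodic yield y = 0.01625. Discount each cash flow and weight by its period:
  t   CF        PV=CF/(1+0.01625)^t    t·PV
  1     1,375.00     1,353.0135     1,353.0135
  2     1,375.00     1,331.3786     2,662.7573
  3     1,375.00     1,310.0897     3,930.2690
  4     1,375.00     1,289.1411     5,156.5645
  5     1,375.00     1,268.5276     6,342.6378
  6    51,375.00    46,638.9198   279,833.5188
  Σ                 53,191.0703   299,278.7609
Price P = Σ PV = 53,191.0703.
Macaulay duration = Σ(t·PV) / P = 299,278.7609 / 53,191.0703 = 5.62649 half-year periods.
In years: 5.62649 / 2 = 2.81324 years.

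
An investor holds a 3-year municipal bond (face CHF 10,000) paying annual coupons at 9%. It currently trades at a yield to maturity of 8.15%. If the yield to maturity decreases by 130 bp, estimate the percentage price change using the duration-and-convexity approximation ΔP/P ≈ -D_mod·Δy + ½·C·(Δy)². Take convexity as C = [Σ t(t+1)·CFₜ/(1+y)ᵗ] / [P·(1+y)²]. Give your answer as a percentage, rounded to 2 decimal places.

With y = 0.0815:
  t   CF        PV=CF/(1+0.0815)^t    t·PV        t(t+1)·PV
  1       900.00       832.1775       832.1775       1,664.3551
  2       900.00       769.4660     1,538.9321       4,616.7963
  3    10,900.00     8,616.8181    25,850.4544     103,401.8176
  Σ                 10,218.4617    28,221.5640     109,682.9689
P = 10,218.4617; D_Mac = 2.76182 yrs; D_mod = 2.55370 yrs; C = 9.17700.
Duration effect: -2.55370 × (-0.013) = +0.033198
Convexity effect: 0.5 × 9.17700 × (-0.013)² = +0.0007755
ΔP/P ≈ +0.033198 + 0.0007755 = +0.033973 = +3.3973%.

+3.40%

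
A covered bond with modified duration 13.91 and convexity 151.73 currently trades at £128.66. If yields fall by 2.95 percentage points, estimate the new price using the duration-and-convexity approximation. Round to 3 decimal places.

Duration effect: -D_mod·Δy = -13.91 × (-0.0295) = +0.410345
Convexity effect: ½·C·(Δy)² = 0.5 × 151.73 × (-0.0295)² = +0.06602151625
ΔP/P ≈ +0.410345 + 0.06602151625 = +0.47636651625
New price ≈ 128.66 × (1 + 0.47636651625) = 189.949315980725.

£189.949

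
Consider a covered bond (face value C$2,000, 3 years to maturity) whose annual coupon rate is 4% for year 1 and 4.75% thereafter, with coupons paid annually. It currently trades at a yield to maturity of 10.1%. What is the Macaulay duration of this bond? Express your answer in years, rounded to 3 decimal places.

2.870 years

Periodic yield y = 0.101. Discount each cash flow and weight by its year:
  t   CF        PV=CF/(1+0.101)^t    t·PV
  1        80.00        72.6612        72.6612
  2        95.00        78.3698       156.7397
  3     2,095.00     1,569.7196     4,709.1587
  Σ                  1,720.7506     4,938.5596
Price P = Σ PV = 1,720.7506.
Macaulay duration = Σ(t·PV) / P = 4,938.5596 / 1,720.7506 = 2.87000 years.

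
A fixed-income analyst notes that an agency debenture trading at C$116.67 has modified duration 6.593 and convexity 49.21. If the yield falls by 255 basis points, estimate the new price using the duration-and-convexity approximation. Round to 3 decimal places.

Duration effect: -D_mod·Δy = -6.593 × (-0.0255) = +0.1681215
Convexity effect: ½·C·(Δy)² = 0.5 × 49.21 × (-0.0255)² = +0.01599940125
ΔP/P ≈ +0.1681215 + 0.01599940125 = +0.18412090125
New price ≈ 116.67 × (1 + 0.18412090125) = 138.1513855488375.

C$138.151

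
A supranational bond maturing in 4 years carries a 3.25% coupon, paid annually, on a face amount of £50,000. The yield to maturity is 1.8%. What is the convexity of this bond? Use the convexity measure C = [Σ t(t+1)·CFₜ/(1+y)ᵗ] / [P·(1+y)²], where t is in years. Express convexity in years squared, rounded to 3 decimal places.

With y = 0.018:
  t   CF        PV=CF/(1+0.018)^t    t·PV        t(t+1)·PV
  1     1,625.00     1,596.2672     1,596.2672       3,192.5344
  2     1,625.00     1,568.0424     3,136.0849       9,408.2546
  3     1,625.00     1,540.3167     4,620.9502      18,483.8007
  4    51,625.00    48,069.4278   192,277.7113     961,388.5564
  Σ                 52,774.0542   201,631.0135     992,473.1460
P = 52,774.0542.
Convexity = Σ t(t+1)·PV / [P·(1+y)²] = 992,473.1460 / (52,774.0542 × 1.036324) = 18.14691.

18.147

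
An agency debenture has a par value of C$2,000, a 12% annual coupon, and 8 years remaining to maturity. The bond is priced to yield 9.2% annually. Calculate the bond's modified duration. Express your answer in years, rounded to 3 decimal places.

5.255 years

Periodic yield y = 0.092. First find Macaulay duration:
  t   CF        PV=CF/(1+0.092)^t    t·PV
  1       240.00       219.7802       219.7802
  2       240.00       201.2639       402.5279
  3       240.00       184.3076       552.9229
  4       240.00       168.7799       675.1195
  5       240.00       154.5603       772.8017
  6       240.00       141.5388       849.2326
  7       240.00       129.6143       907.2998
  8     2,240.00     1,107.8142     8,862.5133
  Σ                  2,307.6592    13,242.1979
P = 2,307.6592; Macaulay duration = 13,242.1979 / 2,307.6592 = 5.73837 years.
Modified duration = D_Mac / (1 + y) = 5.73837 / 1.092 = 5.25492 years.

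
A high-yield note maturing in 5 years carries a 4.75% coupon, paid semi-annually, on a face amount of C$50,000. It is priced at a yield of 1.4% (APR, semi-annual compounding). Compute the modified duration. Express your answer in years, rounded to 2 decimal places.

Periodic yield y = 0.007. First find Macaulay duration:
  t   CF        PV=CF/(1+0.007)^t    t·PV
  1     1,187.50     1,179.2453     1,179.2453
  2     1,187.50     1,171.0479     2,342.0959
  3     1,187.50     1,162.9076     3,488.7228
  4     1,187.50     1,154.8238     4,619.2953
  5     1,187.50     1,146.7963     5,733.9813
  6     1,187.50     1,138.8245     6,832.9469
  7     1,187.50     1,130.9081     7,916.3569
  8     1,187.50     1,123.0468     8,984.3744
  9     1,187.50     1,115.2401    10,037.1611
  10   51,187.50    47,738.5489   477,385.4889
  Σ                 58,061.3893   528,519.6686
P = 58,061.3893; Macaulay duration = 528,519.6686 / 58,061.3893 = 9.10277 half-year periods = 4.55139 years.
Modified duration = D_Mac / (1 + y) = 4.55139 / 1.007 = 4.51975 years.

4.52 years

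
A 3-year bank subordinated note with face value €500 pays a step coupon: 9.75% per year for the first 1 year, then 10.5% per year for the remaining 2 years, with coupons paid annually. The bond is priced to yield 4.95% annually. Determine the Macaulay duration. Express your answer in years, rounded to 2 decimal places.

2.75 years

Periodic yield y = 0.0495. Discount each cash flow and weight by its year:
  t   CF        PV=CF/(1+0.0495)^t    t·PV
  1        48.75        46.4507        46.4507
  2        52.50        47.6644        95.3289
  3       552.50       477.9527     1,433.8582
  Σ                    572.0679     1,575.6378
Price P = Σ PV = 572.0679.
Macaulay duration = Σ(t·PV) / P = 1,575.6378 / 572.0679 = 2.75428 years.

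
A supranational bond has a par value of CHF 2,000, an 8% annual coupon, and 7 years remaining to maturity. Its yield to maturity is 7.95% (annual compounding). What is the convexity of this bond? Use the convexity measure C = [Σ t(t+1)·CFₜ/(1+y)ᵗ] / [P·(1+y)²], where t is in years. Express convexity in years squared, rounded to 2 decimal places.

35.66

With y = 0.0795:
  t   CF        PV=CF/(1+0.0795)^t    t·PV        t(t+1)·PV
  1       160.00       148.2168       148.2168         296.4335
  2       160.00       137.3013       274.6026         823.8079
  3       160.00       127.1897       381.5692       1,526.2768
  4       160.00       117.8228       471.2913       2,356.4563
  5       160.00       109.1457       545.7286       3,274.3719
  6       160.00       101.1077       606.6460       4,246.5221
  7     2,160.00     1,264.4313     8,851.0188      70,808.1506
  Σ                  2,005.2153    11,279.0733      83,332.0191
P = 2,005.2153.
Convexity = Σ t(t+1)·PV / [P·(1+y)²] = 83,332.0191 / (2,005.2153 × 1.165320) = 35.66199.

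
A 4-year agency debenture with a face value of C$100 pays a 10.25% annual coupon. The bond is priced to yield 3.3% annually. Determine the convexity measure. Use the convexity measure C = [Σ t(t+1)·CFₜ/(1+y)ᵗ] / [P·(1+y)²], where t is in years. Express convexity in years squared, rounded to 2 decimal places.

15.85

With y = 0.033:
  t   CF        PV=CF/(1+0.033)^t    t·PV        t(t+1)·PV
  1        10.25         9.9226         9.9226          19.8451
  2        10.25         9.6056        19.2111          57.6334
  3        10.25         9.2987        27.8961         111.5846
  4       110.25        96.8227       387.2909       1,936.4545
  Σ                    125.6496       444.3208       2,125.5177
P = 125.6496.
Convexity = Σ t(t+1)·PV / [P·(1+y)²] = 2,125.5177 / (125.6496 × 1.067089) = 15.85269.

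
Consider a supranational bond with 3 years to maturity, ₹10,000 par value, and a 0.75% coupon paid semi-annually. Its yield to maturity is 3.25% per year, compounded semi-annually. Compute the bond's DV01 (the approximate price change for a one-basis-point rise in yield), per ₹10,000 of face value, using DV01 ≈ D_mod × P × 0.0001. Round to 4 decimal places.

₹2.7160

Periodic yield y = 0.01625.
  t   CF        PV=CF/(1+0.01625)^t    t·PV
  1        37.50        36.9004        36.9004
  2        37.50        36.3103        72.6207
  3        37.50        35.7297       107.1892
  4        37.50        35.1584       140.6336
  5        37.50        34.5962       172.9810
  6    10,037.50     9,112.1782    54,673.0695
  Σ                  9,290.8733    55,203.3943
P = 9,290.8733; D_Mac = 5.94168 half-year periods = 2.97084 yrs; D_mod = 2.92334 yrs.
DV01 ≈ 2.92334 × 9,290.8733 × 0.0001 = 2.716034.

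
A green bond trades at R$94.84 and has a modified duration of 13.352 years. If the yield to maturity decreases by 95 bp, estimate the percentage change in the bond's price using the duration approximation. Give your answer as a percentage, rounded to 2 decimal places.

+12.68%

Duration approximation: ΔP/P ≈ -D_mod · Δy = -13.352 × (-0.0095) = +0.126844.
As a percentage: +12.6844%.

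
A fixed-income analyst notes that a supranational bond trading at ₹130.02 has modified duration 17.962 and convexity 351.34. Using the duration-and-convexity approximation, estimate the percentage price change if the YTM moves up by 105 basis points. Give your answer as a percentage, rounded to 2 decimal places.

Duration effect: -D_mod·Δy = -17.962 × (+0.0105) = -0.188601
Convexity effect: ½·C·(Δy)² = 0.5 × 351.34 × (0.0105)² = +0.0193676175
ΔP/P ≈ -0.188601 + 0.0193676175 = -0.1692333825
= -16.92333825%.

-16.92%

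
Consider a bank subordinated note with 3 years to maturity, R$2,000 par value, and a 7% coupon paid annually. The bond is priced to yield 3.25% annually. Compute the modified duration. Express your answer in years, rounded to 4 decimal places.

Periodic yield y = 0.0325. First find Macaulay duration:
  t   CF        PV=CF/(1+0.0325)^t    t·PV
  1       140.00       135.5932       135.5932
  2       140.00       131.3252       262.6503
  3     2,140.00     1,944.2119     5,832.6356
  Σ                  2,211.1303     6,230.8792
P = 2,211.1303; Macaulay duration = 6,230.8792 / 2,211.1303 = 2.81796 years.
Modified duration = D_Mac / (1 + y) = 2.81796 / 1.0325 = 2.72926 years.

2.7293 years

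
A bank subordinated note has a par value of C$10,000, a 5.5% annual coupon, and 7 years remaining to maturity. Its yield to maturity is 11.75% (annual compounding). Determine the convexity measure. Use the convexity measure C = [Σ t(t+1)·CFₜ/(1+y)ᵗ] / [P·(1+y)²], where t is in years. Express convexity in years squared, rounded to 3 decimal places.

34.638

With y = 0.1175:
  t   CF        PV=CF/(1+0.1175)^t    t·PV        t(t+1)·PV
  1       550.00       492.1700       492.1700         984.3400
  2       550.00       440.4206       880.8412       2,642.5236
  3       550.00       394.1124     1,182.3372       4,729.3487
  4       550.00       352.6733     1,410.6931       7,053.4657
  5       550.00       315.5913     1,577.9565       9,467.7392
  6       550.00       282.4083     1,694.4500      11,861.1498
  7    10,550.00     4,847.5214    33,932.6500     271,461.1997
  Σ                  7,124.8974    41,171.0980     308,199.7667
P = 7,124.8974.
Convexity = Σ t(t+1)·PV / [P·(1+y)²] = 308,199.7667 / (7,124.8974 × 1.248806) = 34.63846.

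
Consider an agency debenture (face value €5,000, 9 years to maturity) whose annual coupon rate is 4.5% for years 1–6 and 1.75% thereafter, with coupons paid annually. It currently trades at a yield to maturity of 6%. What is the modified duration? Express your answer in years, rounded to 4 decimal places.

7.0536 years

Periodic yield y = 0.06. First find Macaulay duration:
  t   CF        PV=CF/(1+0.06)^t    t·PV
  1       225.00       212.2642       212.2642
  2       225.00       200.2492       400.4984
  3       225.00       188.9143       566.7430
  4       225.00       178.2211       712.8843
  5       225.00       168.1331       840.6654
  6       225.00       158.6161       951.6967
  7        87.50        58.1925       407.3475
  8        87.50        54.8986       439.1887
  9     5,087.50     3,011.2834    27,101.5509
  Σ                  4,230.7725    31,632.8391
P = 4,230.7725; Macaulay duration = 31,632.8391 / 4,230.7725 = 7.47685 years.
Modified duration = D_Mac / (1 + y) = 7.47685 / 1.06 = 7.05363 years.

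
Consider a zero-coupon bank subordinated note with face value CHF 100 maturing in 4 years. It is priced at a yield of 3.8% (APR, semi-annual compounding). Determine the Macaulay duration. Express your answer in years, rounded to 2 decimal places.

4.00 years

A zero-coupon bond has a single cash flow at maturity, so its Macaulay duration equals its maturity: 4 years.
(Equivalently: 8 semi-annual periods ÷ 2 = 4 years.)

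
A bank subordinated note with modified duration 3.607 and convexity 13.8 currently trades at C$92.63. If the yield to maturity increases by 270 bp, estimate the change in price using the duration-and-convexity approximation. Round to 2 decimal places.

Duration effect: -D_mod·Δy = -3.607 × (+0.027) = -0.097389
Convexity effect: ½·C·(Δy)² = 0.5 × 13.8 × (0.027)² = +0.0050301
ΔP/P ≈ -0.097389 + 0.0050301 = -0.0923589
ΔP ≈ 92.63 × (-0.0923589) = -8.555204907.

-C$8.56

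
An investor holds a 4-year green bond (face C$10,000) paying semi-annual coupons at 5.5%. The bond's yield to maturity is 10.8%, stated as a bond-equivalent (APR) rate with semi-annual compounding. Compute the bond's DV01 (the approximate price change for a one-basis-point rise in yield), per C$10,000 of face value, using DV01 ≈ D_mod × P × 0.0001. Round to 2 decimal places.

Periodic yield y = 0.054.
  t   CF        PV=CF/(1+0.054)^t    t·PV
  1       275.00       260.9108       260.9108
  2       275.00       247.5435       495.0869
  3       275.00       234.8610       704.5829
  4       275.00       222.8283       891.3130
  5       275.00       211.4120     1,057.0600
  6       275.00       200.5806     1,203.4839
  7       275.00       190.3042     1,332.1295
  8    10,275.00     6,746.1648    53,969.3181
  Σ                  8,314.6051    59,913.8852
P = 8,314.6051; D_Mac = 7.20586 half-year periods = 3.60293 yrs; D_mod = 3.41834 yrs.
DV01 ≈ 3.41834 × 8,314.6051 × 0.0001 = 2.842215.

C$2.84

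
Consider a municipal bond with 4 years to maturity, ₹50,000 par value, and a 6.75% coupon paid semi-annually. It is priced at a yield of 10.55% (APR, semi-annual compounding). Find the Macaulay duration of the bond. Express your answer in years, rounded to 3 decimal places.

3.537 years

Periodic yield y = 0.05275. Discount each cash flow and weight by its period:
  t   CF        PV=CF/(1+0.05275)^t    t·PV
  1     1,687.50     1,602.9447     1,602.9447
  2     1,687.50     1,522.6261     3,045.2523
  3     1,687.50     1,446.3321     4,338.9964
  4     1,687.50     1,373.8610     5,495.4438
  5     1,687.50     1,305.0211     6,525.1055
  6     1,687.50     1,239.6306     7,437.7835
  7     1,687.50     1,177.5166     8,242.6161
  8    51,687.50    34,259.6977   274,077.5814
  Σ                 43,927.6298   310,765.7235
Price P = Σ PV = 43,927.6298.
Macaulay duration = Σ(t·PV) / P = 310,765.7235 / 43,927.6298 = 7.07449 half-year periods.
In years: 7.07449 / 2 = 3.53725 years.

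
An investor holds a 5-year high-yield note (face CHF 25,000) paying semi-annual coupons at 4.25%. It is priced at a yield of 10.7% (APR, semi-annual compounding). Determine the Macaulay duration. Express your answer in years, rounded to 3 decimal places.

4.474 years

Periodic yield y = 0.0535. Discount each cash flow and weight by its period:
  t   CF        PV=CF/(1+0.0535)^t    t·PV
  1       531.25       504.2715       504.2715
  2       531.25       478.6630       957.3260
  3       531.25       454.3550     1,363.0650
  4       531.25       431.2815     1,725.1258
  5       531.25       409.3796     2,046.8982
  6       531.25       388.5901     2,331.5404
  7       531.25       368.8563     2,581.9938
  8       531.25       350.1246     2,800.9968
  9       531.25       332.3442     2,991.0977
  10   25,531.25    15,160.9592   151,609.5919
  Σ                 18,878.8249   168,911.9072
Price P = Σ PV = 18,878.8249.
Macaulay duration = Σ(t·PV) / P = 168,911.9072 / 18,878.8249 = 8.94716 half-year periods.
In years: 8.94716 / 2 = 4.47358 years.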